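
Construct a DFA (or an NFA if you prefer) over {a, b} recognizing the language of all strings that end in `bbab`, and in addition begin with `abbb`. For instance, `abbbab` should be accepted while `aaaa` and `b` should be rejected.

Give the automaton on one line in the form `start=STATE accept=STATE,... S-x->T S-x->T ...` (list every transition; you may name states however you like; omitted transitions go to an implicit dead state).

Run two small machines in parallel and take their product. The first has 5 states tracking how much of the suffix `bbab` has currently been matched; the second has 6 states tracking whether the input so far still matches the prefix `abbb`. A product state is a pair (one from each), accepting exactly when both do. After merging equivalent states the machine shrinks.
10 states suffice.
        a   b  
>  q0   q1  q2 
   q1   q2  q3 
   q2   q2  q2 
   q3   q2  q4 
   q4   q2  q5 
   q5   q6  q5 
   q6   q7  q8 
   q7   q7  q9 
 * q8   q7  q5 
   q9   q7  q5 
(> = start, * = accepting)

start=q0 accept=q8 q0-a->q1 q0-b->q2 q1-a->q2 q1-b->q3 q2-a->q2 q2-b->q2 q3-a->q2 q3-b->q4 q4-a->q2 q4-b->q5 q5-a->q6 q5-b->q5 q6-a->q7 q6-b->q8 q7-a->q7 q7-b->q9 q8-a->q7 q8-b->q5 q9-a->q7 q9-b->q5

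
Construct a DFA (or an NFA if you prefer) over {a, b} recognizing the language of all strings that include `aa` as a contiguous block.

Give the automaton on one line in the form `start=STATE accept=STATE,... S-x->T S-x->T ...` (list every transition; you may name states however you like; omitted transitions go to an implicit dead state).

start=q0 accept=q2 q0-a->q1 q0-b->q0 q1-a->q2 q1-b->q0 q2-a->q2 q2-b->q2

States q0..q1 record the length of the longest prefix of `aa` that matches the current input suffix. Reaching q2 means `aa` has been seen, and we stay there forever. Accept from q2.
With 3 states:
        a   b  
>  q0   q1  q0 
   q1   q2  q0 
 * q2   q2  q2 
(> = start, * = accepting)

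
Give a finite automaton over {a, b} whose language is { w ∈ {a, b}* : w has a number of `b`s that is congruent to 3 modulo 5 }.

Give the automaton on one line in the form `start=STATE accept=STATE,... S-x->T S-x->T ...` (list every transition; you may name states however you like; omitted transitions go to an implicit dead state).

The only thing that matters is how many `b`s have appeared, reduced mod 5. Use one state per residue: q0 for 0, …, q4 for 4. Reading `b` moves to the next residue; anything else stays put. q3 is accepting.
With 5 states:
        a   b  
>  q0   q0  q1 
   q1   q1  q2 
   q2   q2  q3 
 * q3   q3  q4 
   q4   q4  q0 
(> = start, * = accepting)

start=q0 accept=q3 q0-a->q0 q0-b->q1 q1-a->q1 q1-b->q2 q2-a->q2 q2-b->q3 q3-a->q3 q3-b->q4 q4-a->q4 q4-b->q0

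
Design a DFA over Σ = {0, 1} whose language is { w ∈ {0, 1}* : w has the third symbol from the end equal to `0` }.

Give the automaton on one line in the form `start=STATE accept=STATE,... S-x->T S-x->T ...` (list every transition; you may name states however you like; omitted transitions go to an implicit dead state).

start=q0 accept=q7,q8,q9,q10 q0-0->q1 q0-1->q2 q1-0->q3 q1-1->q4 q2-0->q5 q2-1->q6 q3-0->q7 q3-1->q8 q4-0->q9 q4-1->q10 q5-0->q11 q5-1->q12 q6-0->q13 q6-1->q14 q7-0->q7 q7-1->q8 q8-0->q9 q8-1->q10 q9-0->q11 q9-1->q12 q10-0->q13 q10-1->q14 q11-0->q7 q11-1->q8 q12-0->q9 q12-1->q10 q13-0->q11 q13-1->q12 q14-0->q13 q14-1->q14

Because acceptance depends on a position counted from the end, the machine has to buffer the most recent 3 symbols. Make each state the string of the last up-to-3 symbols read; on input `x` shift the window left and append `x`. Accept when the buffered window has length 3 and begins with `0`.
          0    1  
>  q0     q1   q2 
   q1     q3   q4 
   q2     q5   q6 
   q3     q7   q8 
   q4     q9  q10 
   q5    q11  q12 
   q6    q13  q14 
 * q7     q7   q8 
 * q8     q9  q10 
 * q9    q11  q12 
 * q10   q13  q14 
   q11    q7   q8 
   q12    q9  q10 
   q13   q11  q12 
   q14   q13  q14 
(> = start, * = accepting)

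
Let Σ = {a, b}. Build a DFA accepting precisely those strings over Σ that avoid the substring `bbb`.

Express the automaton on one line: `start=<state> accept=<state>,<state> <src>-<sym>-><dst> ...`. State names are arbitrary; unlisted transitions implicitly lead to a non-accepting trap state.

This is the complement of 'contains `bbb`'. Use the same substring-matching states — S0 through S3 holding how much of `bbb` has just been matched — but flip the accepting set: everything except the trap S3 accepts.
A 4-state machine:
        a   b  
>* S0   S0  S1 
 * S1   S0  S2 
 * S2   S0  S3 
   S3   S3  S3 
(> = start, * = accepting)

start=S0 accept=S0,S1,S2 S0-a->S0 S0-b->S1 S1-a->S0 S1-b->S2 S2-a->S0 S2-b->S3 S3-a->S3 S3-b->S3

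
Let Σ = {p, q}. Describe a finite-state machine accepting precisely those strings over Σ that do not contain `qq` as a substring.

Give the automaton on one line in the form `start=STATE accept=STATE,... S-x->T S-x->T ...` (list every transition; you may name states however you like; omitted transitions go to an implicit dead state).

start=S0 accept=S0,S1 S0-p->S0 S0-q->S1 S1-p->S0 S1-q->S2 S2-p->S2 S2-q->S2

Track partial matches of the forbidden pattern `qq`. State S2 is a dead state reached once `qq` has occurred; every other state accepts. S0 means no part of `qq` is currently matched.
A 3-state machine:
        p   q  
>* S0   S0  S1 
 * S1   S0  S2 
   S2   S2  S2 
(> = start, * = accepting)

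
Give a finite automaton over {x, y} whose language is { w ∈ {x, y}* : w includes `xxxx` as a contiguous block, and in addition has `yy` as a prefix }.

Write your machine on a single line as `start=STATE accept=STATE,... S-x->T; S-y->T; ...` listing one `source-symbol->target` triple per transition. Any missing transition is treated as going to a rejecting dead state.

Run two small machines in parallel and take their product. One (5 states) tracks whether and how much of `xxxx` has been seen; the other (4 states) tracks whether the input so far still matches the prefix `yy`. Each combined state is a pair, one component from each; accept when both components accept. Equivalent product states are then merged.
        x   y  
>  q0   q1  q2 
   q1   q1  q1 
   q2   q1  q3 
   q3   q4  q3 
   q4   q5  q3 
   q5   q6  q3 
   q6   q7  q3 
 * q7   q7  q7 
(> = start, * = accepting)

start=q0; accept=q7; q0-x->q1; q0-y->q2; q1-x->q1; q1-y->q1; q2-x->q1; q2-y->q3; q3-x->q4; q3-y->q3; q4-x->q5; q4-y->q3; q5-x->q6; q5-y->q3; q6-x->q7; q6-y->q3; q7-x->q7; q7-y->q7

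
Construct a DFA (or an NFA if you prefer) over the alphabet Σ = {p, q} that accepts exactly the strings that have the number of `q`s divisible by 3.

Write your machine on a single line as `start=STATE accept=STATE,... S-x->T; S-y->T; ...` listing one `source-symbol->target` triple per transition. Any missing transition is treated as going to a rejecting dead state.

Keep the running count of `q`s modulo 3: each `q` advances along the cycle s0 → s1 → s2 → s0 while other symbols loop. Accept at s0.
A 3-state machine:
        p   q  
>* s0   s0  s1 
   s1   s1  s2 
   s2   s2  s0 
(> = start, * = accepting)

start=s0; accept=s0; s0-p->s0; s0-q->s1; s1-p->s1; s1-q->s2; s2-p->s2; s2-q->s0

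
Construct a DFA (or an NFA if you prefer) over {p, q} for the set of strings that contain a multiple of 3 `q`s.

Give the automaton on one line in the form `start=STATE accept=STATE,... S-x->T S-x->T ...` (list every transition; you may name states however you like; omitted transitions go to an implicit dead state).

start=A accept=A A-p->A A-q->B B-p->B B-q->C C-p->C C-q->A

The only thing that matters is how many `q`s have appeared, reduced mod 3. Use one state per residue: A for 0, …, C for 2. Reading `q` moves to the next residue; anything else stays put. A is accepting.
A 3-state machine:
       p  q 
>* A   A  B 
   B   B  C 
   C   C  A 
(> = start, * = accepting)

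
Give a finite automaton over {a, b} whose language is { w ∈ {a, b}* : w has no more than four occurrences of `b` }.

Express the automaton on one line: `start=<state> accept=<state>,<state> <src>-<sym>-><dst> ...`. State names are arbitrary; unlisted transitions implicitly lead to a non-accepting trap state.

Count `b`s, saturating at 5: states q0 through q4 mean 0 through 4 `b`s seen; q5 means more than 4. Each `b` increments (capped at q5); other symbols loop. Accept from {q0, q1, q2, q3, q4}.
With 6 states:
        a   b  
>* q0   q0  q1 
 * q1   q1  q2 
 * q2   q2  q3 
 * q3   q3  q4 
 * q4   q4  q5 
   q5   q5  q5 
(> = start, * = accepting)

start=q0 accept=q0,q1,q2,q3,q4 q0-a->q0 q0-b->q1 q1-a->q1 q1-b->q2 q2-a->q2 q2-b->q3 q3-a->q3 q3-b->q4 q4-a->q4 q4-b->q5 q5-a->q5 q5-b->q5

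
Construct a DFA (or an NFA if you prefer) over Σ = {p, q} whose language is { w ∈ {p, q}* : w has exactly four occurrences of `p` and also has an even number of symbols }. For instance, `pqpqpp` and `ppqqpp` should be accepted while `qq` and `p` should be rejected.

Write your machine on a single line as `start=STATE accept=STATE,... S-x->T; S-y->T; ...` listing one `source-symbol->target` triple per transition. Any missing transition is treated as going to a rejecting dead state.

Build one automaton per condition and run them in lockstep. The first has 6 states tracking the count of `p`s, saturating at 5; the second has 2 states tracking the input length modulo 2. A product state is a pair (one from each), accepting exactly when both do. After merging equivalent states the machine shrinks.
With 11 states:
          p    q  
>  s0     s1   s2 
   s1     s3   s4 
   s2     s4   s0 
   s3     s5   s6 
   s4     s6   s1 
   s5     s7   s8 
   s6     s8   s3 
 * s7     s9  s10 
   s8    s10   s5 
   s9     s9   s9 
   s10    s9   s7 
(> = start, * = accepting)

start=s0; accept=s7; s0-p->s1; s0-q->s2; s1-p->s3; s1-q->s4; s2-p->s4; s2-q->s0; s3-p->s5; s3-q->s6; s4-p->s6; s4-q->s1; s5-p->s7; s5-q->s8; s6-p->s8; s6-q->s3; s7-p->s9; s7-q->s10; s8-p->s10; s8-q->s5; s9-p->s9; s9-q->s9; s10-p->s9; s10-q->s7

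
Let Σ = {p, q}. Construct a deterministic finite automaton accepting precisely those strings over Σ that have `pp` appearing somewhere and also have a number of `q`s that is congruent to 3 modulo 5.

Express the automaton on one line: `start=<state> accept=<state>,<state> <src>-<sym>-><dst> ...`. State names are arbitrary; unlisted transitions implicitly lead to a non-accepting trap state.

start=S0 accept=S12 S0-p->S1 S0-q->S2 S1-p->S3 S1-q->S2 S2-p->S4 S2-q->S5 S3-p->S3 S3-q->S6 S4-p->S6 S4-q->S5 S5-p->S7 S5-q->S8 S6-p->S6 S6-q->S9 S7-p->S9 S7-q->S8 S8-p->S10 S8-q->S11 S9-p->S9 S9-q->S12 S10-p->S12 S10-q->S11 S11-p->S13 S11-q->S0 S12-p->S12 S12-q->S14 S13-p->S14 S13-q->S0 S14-p->S14 S14-q->S3

Run two small machines in parallel and take their product. One (3 states) tracks whether and how much of `pp` has been seen; the other (5 states) tracks the count of `q`s modulo 5. Each combined state is a pair, one component from each; accept when both components accept.
          p    q  
>  S0     S1   S2 
   S1     S3   S2 
   S2     S4   S5 
   S3     S3   S6 
   S4     S6   S5 
   S5     S7   S8 
   S6     S6   S9 
   S7     S9   S8 
   S8    S10  S11 
   S9     S9  S12 
   S10   S12  S11 
   S11   S13   S0 
 * S12   S12  S14 
   S13   S14   S0 
   S14   S14   S3 
(> = start, * = accepting)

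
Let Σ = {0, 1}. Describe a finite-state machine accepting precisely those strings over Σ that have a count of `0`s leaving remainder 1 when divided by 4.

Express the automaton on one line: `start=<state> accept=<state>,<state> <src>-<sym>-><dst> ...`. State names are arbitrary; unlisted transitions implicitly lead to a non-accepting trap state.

start=S0 accept=S1 S0-0->S1 S0-1->S0 S1-0->S2 S1-1->S1 S2-0->S3 S2-1->S2 S3-0->S0 S3-1->S3

The only thing that matters is how many `0`s have appeared, reduced mod 4. Use one state per residue: S0 for 0, …, S3 for 3. Reading `0` moves to the next residue; anything else stays put. S1 is accepting.
4 states suffice.
        0   1  
>  S0   S1  S0 
 * S1   S2  S1 
   S2   S3  S2 
   S3   S0  S3 
(> = start, * = accepting)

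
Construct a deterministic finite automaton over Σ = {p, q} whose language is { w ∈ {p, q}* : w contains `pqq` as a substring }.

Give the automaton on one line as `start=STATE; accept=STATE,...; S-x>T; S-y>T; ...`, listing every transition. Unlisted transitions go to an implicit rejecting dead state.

start=s0; accept=s3; s0-p>s1; s0-q>s0; s1-p>s1; s1-q>s2; s2-p>s1; s2-q>s3; s3-p>s3; s3-q>s3

States s0..s2 record the length of the longest prefix of `pqq` that matches the current input suffix. Reaching s3 means `pqq` has been seen, and we stay there forever. Accept from s3.
A 4-state machine:
        p   q  
>  s0   s1  s0 
   s1   s1  s2 
   s2   s1  s3 
 * s3   s3  s3 
(> = start, * = accepting)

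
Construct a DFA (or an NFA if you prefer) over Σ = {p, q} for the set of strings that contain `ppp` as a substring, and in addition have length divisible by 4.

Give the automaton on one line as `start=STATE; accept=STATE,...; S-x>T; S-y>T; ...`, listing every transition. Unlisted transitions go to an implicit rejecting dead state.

start=s0; accept=s10; s0-p>s1; s0-q>s2; s1-p>s3; s1-q>s4; s2-p>s5; s2-q>s4; s3-p>s6; s3-q>s7; s4-p>s8; s4-q>s7; s5-p>s9; s5-q>s7; s6-p>s10; s6-q>s10; s7-p>s11; s7-q>s0; s8-p>s12; s8-q>s0; s9-p>s10; s9-q>s0; s10-p>s13; s10-q>s13; s11-p>s14; s11-q>s2; s12-p>s13; s12-q>s2; s13-p>s15; s13-q>s15; s14-p>s15; s14-q>s4; s15-p>s6; s15-q>s6

Run two small machines in parallel and take their product. One (4 states) tracks whether and how much of `ppp` has been seen; the other (4 states) tracks the input length modulo 4. Each combined state is a pair, one component from each; accept when both components accept.
With 16 states:
          p    q  
>  s0     s1   s2 
   s1     s3   s4 
   s2     s5   s4 
   s3     s6   s7 
   s4     s8   s7 
   s5     s9   s7 
   s6    s10  s10 
   s7    s11   s0 
   s8    s12   s0 
   s9    s10   s0 
 * s10   s13  s13 
   s11   s14   s2 
   s12   s13   s2 
   s13   s15  s15 
   s14   s15   s4 
   s15    s6   s6 
(> = start, * = accepting)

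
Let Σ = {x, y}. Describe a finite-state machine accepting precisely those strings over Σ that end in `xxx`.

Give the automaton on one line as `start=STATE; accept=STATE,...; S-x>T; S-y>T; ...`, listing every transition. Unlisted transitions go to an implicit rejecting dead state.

Let each state record the length of the longest suffix of the input read so far that is also a prefix of `xxx`. s1 means the last symbol is `x`; s2 means the last 2 symbols are `xx`; s3 means the last 3 symbols are `xxx`. Accept only at s3, where the string currently ends in `xxx`.
        x   y  
>  s0   s1  s0 
   s1   s2  s0 
   s2   s3  s0 
 * s3   s3  s0 
(> = start, * = accepting)

start=s0; accept=s3; s0-x>s1; s0-y>s0; s1-x>s2; s1-y>s0; s2-x>s3; s2-y>s0; s3-x>s3; s3-y>s0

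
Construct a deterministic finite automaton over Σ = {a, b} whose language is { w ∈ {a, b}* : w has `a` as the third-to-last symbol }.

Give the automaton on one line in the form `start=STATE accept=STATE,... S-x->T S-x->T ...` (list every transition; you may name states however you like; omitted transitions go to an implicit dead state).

start=s0 accept=s7,s8,s9,s10 s0-a->s1 s0-b->s2 s1-a->s3 s1-b->s4 s2-a->s5 s2-b->s6 s3-a->s7 s3-b->s8 s4-a->s9 s4-b->s10 s5-a->s11 s5-b->s12 s6-a->s13 s6-b->s14 s7-a->s7 s7-b->s8 s8-a->s9 s8-b->s10 s9-a->s11 s9-b->s12 s10-a->s13 s10-b->s14 s11-a->s7 s11-b->s8 s12-a->s9 s12-b->s10 s13-a->s11 s13-b->s12 s14-a->s13 s14-b->s14

A DFA must remember the last 3 symbols (since which symbol is third-to-last isn't known until the input ends). Use one state per possible window of the last ≤3 symbols; accept from those whose window starts with `a`.
With 15 states:
          a    b  
>  s0     s1   s2 
   s1     s3   s4 
   s2     s5   s6 
   s3     s7   s8 
   s4     s9  s10 
   s5    s11  s12 
   s6    s13  s14 
 * s7     s7   s8 
 * s8     s9  s10 
 * s9    s11  s12 
 * s10   s13  s14 
   s11    s7   s8 
   s12    s9  s10 
   s13   s11  s12 
   s14   s13  s14 
(> = start, * = accepting)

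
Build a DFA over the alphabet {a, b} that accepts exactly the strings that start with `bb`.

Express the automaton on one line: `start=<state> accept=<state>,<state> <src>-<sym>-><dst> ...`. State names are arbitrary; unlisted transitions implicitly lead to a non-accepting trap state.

start=q0 accept=q2 q0-a->q3 q0-b->q1 q1-a->q3 q1-b->q2 q2-a->q2 q2-b->q2 q3-a->q3 q3-b->q3

Check the first 2 symbols one by one: q0 through q1 record how many have matched `bb` so far; any wrong symbol goes to the dead state q3. After all 2 match we enter the accepting sink q2.
        a   b  
>  q0   q3  q1 
   q1   q3  q2 
 * q2   q2  q2 
   q3   q3  q3 
(> = start, * = accepting)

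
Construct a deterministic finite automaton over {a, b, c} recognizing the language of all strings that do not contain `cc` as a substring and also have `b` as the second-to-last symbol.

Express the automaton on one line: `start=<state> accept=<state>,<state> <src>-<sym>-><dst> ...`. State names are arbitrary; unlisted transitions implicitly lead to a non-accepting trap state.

start=s0 accept=s3,s4,s5 s0-a->s0 s0-b->s1 s0-c->s2 s1-a->s3 s1-b->s4 s1-c->s5 s2-a->s0 s2-b->s1 s2-c->s6 s3-a->s0 s3-b->s1 s3-c->s2 s4-a->s3 s4-b->s4 s4-c->s5 s5-a->s0 s5-b->s1 s5-c->s6 s6-a->s6 s6-b->s6 s6-c->s6

Run two small machines in parallel and take their product. One (3 states) tracks partial matches of the forbidden pattern `cc`; the other (13 states) tracks the last 2 symbols read. Each combined state is a pair, one component from each; accept when both components accept. Equivalent product states are then merged.
A 7-state machine:
        a   b   c  
>  s0   s0  s1  s2 
   s1   s3  s4  s5 
   s2   s0  s1  s6 
 * s3   s0  s1  s2 
 * s4   s3  s4  s5 
 * s5   s0  s1  s6 
   s6   s6  s6  s6 
(> = start, * = accepting)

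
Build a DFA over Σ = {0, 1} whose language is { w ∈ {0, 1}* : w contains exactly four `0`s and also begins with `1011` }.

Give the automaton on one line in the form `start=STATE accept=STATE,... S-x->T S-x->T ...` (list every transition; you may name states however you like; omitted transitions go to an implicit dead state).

Run two small machines in parallel and take their product. One (6 states) tracks the count of `0`s, saturating at 5; the other (6 states) tracks whether the input so far still matches the prefix `1011`. Each combined state is a pair, one component from each; accept when both components accept. After merging equivalent states the machine shrinks.
A 9-state machine:
        0   1  
>  q0   q1  q2 
   q1   q1  q1 
   q2   q3  q1 
   q3   q1  q4 
   q4   q1  q5 
   q5   q6  q5 
   q6   q7  q6 
   q7   q8  q7 
 * q8   q1  q8 
(> = start, * = accepting)

start=q0 accept=q8 q0-0->q1 q0-1->q2 q1-0->q1 q1-1->q1 q2-0->q3 q2-1->q1 q3-0->q1 q3-1->q4 q4-0->q1 q4-1->q5 q5-0->q6 q5-1->q5 q6-0->q7 q6-1->q6 q7-0->q8 q7-1->q7 q8-0->q1 q8-1->q8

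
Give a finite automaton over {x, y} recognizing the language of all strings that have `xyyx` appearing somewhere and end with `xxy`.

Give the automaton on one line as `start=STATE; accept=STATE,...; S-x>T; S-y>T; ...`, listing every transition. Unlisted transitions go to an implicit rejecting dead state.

Handle the two conditions separately and then intersect. The first has 5 states tracking whether and how much of `xyyx` has been seen; the second has 4 states tracking how much of the suffix `xxy` has currently been matched. A product state is a pair (one from each), accepting exactly when both do. Equivalent product states are then merged.
        x   y  
>  q0   q1  q0 
   q1   q1  q2 
   q2   q1  q3 
   q3   q4  q0 
   q4   q5  q6 
   q5   q5  q7 
   q6   q4  q6 
 * q7   q4  q6 
(> = start, * = accepting)

start=q0; accept=q7; q0-x>q1; q0-y>q0; q1-x>q1; q1-y>q2; q2-x>q1; q2-y>q3; q3-x>q4; q3-y>q0; q4-x>q5; q4-y>q6; q5-x>q5; q5-y>q7; q6-x>q4; q6-y>q6; q7-x>q4; q7-y>q6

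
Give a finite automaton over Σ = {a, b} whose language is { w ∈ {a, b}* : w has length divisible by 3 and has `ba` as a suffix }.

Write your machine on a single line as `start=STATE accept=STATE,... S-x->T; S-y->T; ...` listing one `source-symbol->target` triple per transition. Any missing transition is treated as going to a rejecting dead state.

Handle the two conditions separately and then intersect. The first has 3 states tracking the input length modulo 3; the second has 3 states tracking how much of the suffix `ba` has currently been matched. A product state is a pair (one from each), accepting exactly when both do. After merging equivalent states the machine shrinks.
        a   b  
>  q0   q1  q1 
   q1   q2  q3 
   q2   q0  q0 
   q3   q4  q0 
 * q4   q1  q1 
(> = start, * = accepting)

start=q0; accept=q4; q0-a->q1; q0-b->q1; q1-a->q2; q1-b->q3; q2-a->q0; q2-b->q0; q3-a->q4; q3-b->q0; q4-a->q1; q4-b->q1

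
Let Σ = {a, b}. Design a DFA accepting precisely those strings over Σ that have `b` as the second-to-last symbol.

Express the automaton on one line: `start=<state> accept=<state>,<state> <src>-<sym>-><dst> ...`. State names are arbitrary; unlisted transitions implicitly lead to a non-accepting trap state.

start=S0 accept=S5,S6 S0-a->S1 S0-b->S2 S1-a->S3 S1-b->S4 S2-a->S5 S2-b->S6 S3-a->S3 S3-b->S4 S4-a->S5 S4-b->S6 S5-a->S3 S5-b->S4 S6-a->S5 S6-b->S6

Because acceptance depends on a position counted from the end, the machine has to buffer the most recent 2 symbols. Make each state the string of the last up-to-2 symbols read; on input `x` shift the window left and append `x`. Accept when the buffered window has length 2 and begins with `b`.
With 7 states:
        a   b  
>  S0   S1  S2 
   S1   S3  S4 
   S2   S5  S6 
   S3   S3  S4 
   S4   S5  S6 
 * S5   S3  S4 
 * S6   S5  S6 
(> = start, * = accepting)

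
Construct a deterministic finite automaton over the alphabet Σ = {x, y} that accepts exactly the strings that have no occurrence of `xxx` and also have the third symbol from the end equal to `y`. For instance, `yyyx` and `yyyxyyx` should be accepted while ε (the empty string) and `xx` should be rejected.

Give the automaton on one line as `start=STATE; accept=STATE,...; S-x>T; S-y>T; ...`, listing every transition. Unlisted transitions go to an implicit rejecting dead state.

Handle the two conditions separately and then intersect. The first has 4 states tracking partial matches of the forbidden pattern `xxx`; the second has 15 states tracking the last 3 symbols read. A product state is a pair (one from each), accepting exactly when both do. After merging equivalent states the machine shrinks.
       x  y 
>  A   B  C 
   B   D  C 
   C   E  F 
   D   G  C 
   E   H  I 
   F   J  K 
   G   G  G 
 * H   G  C 
 * I   E  F 
 * J   H  I 
 * K   J  K 
(> = start, * = accepting)

start=A; accept=H,I,J,K; A-x>B; A-y>C; B-x>D; B-y>C; C-x>E; C-y>F; D-x>G; D-y>C; E-x>H; E-y>I; F-x>J; F-y>K; G-x>G; G-y>G; H-x>G; H-y>C; I-x>E; I-y>F; J-x>H; J-y>I; K-x>J; K-y>K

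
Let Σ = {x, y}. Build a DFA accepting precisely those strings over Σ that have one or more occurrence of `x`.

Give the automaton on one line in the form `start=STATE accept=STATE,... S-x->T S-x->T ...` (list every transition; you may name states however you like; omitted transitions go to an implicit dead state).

Only the number of `x`s matters, and only up to 2. Make a chain A → B → C advanced by each `x` (with C absorbing); every other symbol self-loops. The accepting set is {B, C}.
       x  y 
>  A   B  A 
 * B   C  B 
 * C   C  C 
(> = start, * = accepting)

start=A accept=B,C A-x->B A-y->A B-x->C B-y->B C-x->C C-y->C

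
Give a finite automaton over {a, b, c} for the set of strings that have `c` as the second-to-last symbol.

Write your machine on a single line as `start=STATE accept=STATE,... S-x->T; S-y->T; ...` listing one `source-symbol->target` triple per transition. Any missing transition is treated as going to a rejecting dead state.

A DFA must remember the last 2 symbols (since which symbol is second-to-last isn't known until the input ends). Use one state per possible window of the last ≤2 symbols; accept from those whose window starts with `c`.
13 states suffice.
          a    b    c  
>  q0     q1   q2   q3 
   q1     q4   q5   q6 
   q2     q7   q8   q9 
   q3    q10  q11  q12 
   q4     q4   q5   q6 
   q5     q7   q8   q9 
   q6    q10  q11  q12 
   q7     q4   q5   q6 
   q8     q7   q8   q9 
   q9    q10  q11  q12 
 * q10    q4   q5   q6 
 * q11    q7   q8   q9 
 * q12   q10  q11  q12 
(> = start, * = accepting)

start=q0; accept=q10,q11,q12; q0-a->q1; q0-b->q2; q0-c->q3; q1-a->q4; q1-b->q5; q1-c->q6; q2-a->q7; q2-b->q8; q2-c->q9; q3-a->q10; q3-b->q11; q3-c->q12; q4-a->q4; q4-b->q5; q4-c->q6; q5-a->q7; q5-b->q8; q5-c->q9; q6-a->q10; q6-b->q11; q6-c->q12; q7-a->q4; q7-b->q5; q7-c->q6; q8-a->q7; q8-b->q8; q8-c->q9; q9-a->q10; q9-b->q11; q9-c->q12; q10-a->q4; q10-b->q5; q10-c->q6; q11-a->q7; q11-b->q8; q11-c->q9; q12-a->q10; q12-b->q11; q12-c->q12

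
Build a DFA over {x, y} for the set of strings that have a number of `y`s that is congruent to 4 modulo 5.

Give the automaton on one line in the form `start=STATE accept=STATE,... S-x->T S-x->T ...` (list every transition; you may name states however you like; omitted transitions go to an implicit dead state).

start=q0 accept=q4 q0-x->q0 q0-y->q1 q1-x->q1 q1-y->q2 q2-x->q2 q2-y->q3 q3-x->q3 q3-y->q4 q4-x->q4 q4-y->q0

The only thing that matters is how many `y`s have appeared, reduced mod 5. Use one state per residue: q0 for 0, …, q4 for 4. Reading `y` moves to the next residue; anything else stays put. q4 is accepting.
A 5-state machine:
        x   y  
>  q0   q0  q1 
   q1   q1  q2 
   q2   q2  q3 
   q3   q3  q4 
 * q4   q4  q0 
(> = start, * = accepting)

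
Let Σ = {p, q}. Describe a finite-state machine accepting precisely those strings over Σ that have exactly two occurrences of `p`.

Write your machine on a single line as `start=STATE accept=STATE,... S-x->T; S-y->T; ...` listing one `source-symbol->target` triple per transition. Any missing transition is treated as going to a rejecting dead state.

Only the number of `p`s matters, and only up to 3. Make a chain A → B → C → D advanced by each `p` (with D absorbing); every other symbol self-loops. The accepting set is {C}.
       p  q 
>  A   B  A 
   B   C  B 
 * C   D  C 
   D   D  D 
(> = start, * = accepting)

start=A; accept=C; A-p->B; A-q->A; B-p->C; B-q->B; C-p->D; C-q->C; D-p->D; D-q->D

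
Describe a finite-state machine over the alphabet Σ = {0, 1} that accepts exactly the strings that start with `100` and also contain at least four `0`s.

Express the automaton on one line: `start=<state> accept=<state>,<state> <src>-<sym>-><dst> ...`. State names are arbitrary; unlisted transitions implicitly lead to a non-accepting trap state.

start=A accept=G A-0->B A-1->C B-0->B B-1->B C-0->D C-1->B D-0->E D-1->B E-0->F E-1->E F-0->G F-1->F G-0->G G-1->G

Run two small machines in parallel and take their product. The first has 5 states tracking whether the input so far still matches the prefix `100`; the second has 6 states tracking the count of `0`s, saturating at 5. A product state is a pair (one from each), accepting exactly when both do. Minimizing collapses redundant product states.
With 7 states:
       0  1 
>  A   B  C 
   B   B  B 
   C   D  B 
   D   E  B 
   E   F  E 
   F   G  F 
 * G   G  G 
(> = start, * = accepting)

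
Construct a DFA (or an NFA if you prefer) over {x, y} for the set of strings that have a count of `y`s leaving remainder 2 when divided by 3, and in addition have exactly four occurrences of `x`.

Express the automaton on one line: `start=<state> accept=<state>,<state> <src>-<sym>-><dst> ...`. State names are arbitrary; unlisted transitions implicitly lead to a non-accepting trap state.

start=S0 accept=S15 S0-x->S1 S0-y->S2 S1-x->S3 S1-y->S4 S2-x->S4 S2-y->S5 S3-x->S6 S3-y->S7 S4-x->S7 S4-y->S8 S5-x->S8 S5-y->S0 S6-x->S9 S6-y->S10 S7-x->S10 S7-y->S11 S8-x->S11 S8-y->S1 S9-x->S12 S9-y->S13 S10-x->S13 S10-y->S14 S11-x->S14 S11-y->S3 S12-x->S12 S12-y->S12 S13-x->S12 S13-y->S15 S14-x->S15 S14-y->S6 S15-x->S12 S15-y->S9

Run two small machines in parallel and take their product. The first has 3 states tracking the count of `y`s modulo 3; the second has 6 states tracking the count of `x`s, saturating at 5. A product state is a pair (one from each), accepting exactly when both do. Minimizing collapses redundant product states.
A 16-state machine:
          x    y  
>  S0     S1   S2 
   S1     S3   S4 
   S2     S4   S5 
   S3     S6   S7 
   S4     S7   S8 
   S5     S8   S0 
   S6     S9  S10 
   S7    S10  S11 
   S8    S11   S1 
   S9    S12  S13 
   S10   S13  S14 
   S11   S14   S3 
   S12   S12  S12 
   S13   S12  S15 
   S14   S15   S6 
 * S15   S12   S9 
(> = start, * = accepting)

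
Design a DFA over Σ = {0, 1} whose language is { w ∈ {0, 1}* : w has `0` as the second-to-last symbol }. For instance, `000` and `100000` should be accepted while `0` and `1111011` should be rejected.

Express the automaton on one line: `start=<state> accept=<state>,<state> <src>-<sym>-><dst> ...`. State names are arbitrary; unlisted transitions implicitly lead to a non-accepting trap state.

A DFA must remember the last 2 symbols (since which symbol is second-to-last isn't known until the input ends). Use one state per possible window of the last ≤2 symbols; accept from those whose window starts with `0`.
A 7-state machine:
        0   1  
>  q0   q1  q2 
   q1   q3  q4 
   q2   q5  q6 
 * q3   q3  q4 
 * q4   q5  q6 
   q5   q3  q4 
   q6   q5  q6 
(> = start, * = accepting)

start=q0 accept=q3,q4 q0-0->q1 q0-1->q2 q1-0->q3 q1-1->q4 q2-0->q5 q2-1->q6 q3-0->q3 q3-1->q4 q4-0->q5 q4-1->q6 q5-0->q3 q5-1->q4 q6-0->q5 q6-1->q6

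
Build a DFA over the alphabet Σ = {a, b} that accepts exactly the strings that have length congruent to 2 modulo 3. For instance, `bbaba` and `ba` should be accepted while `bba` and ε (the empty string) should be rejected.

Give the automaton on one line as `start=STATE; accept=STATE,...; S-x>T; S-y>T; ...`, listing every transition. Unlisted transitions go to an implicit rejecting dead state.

Only the length mod 3 matters, so use a 3-cycle: from any state, every input symbol moves to the next state, wrapping s2 back to s0. Mark s2 accepting.
With 3 states:
        a   b  
>  s0   s1  s1 
   s1   s2  s2 
 * s2   s0  s0 
(> = start, * = accepting)

start=s0; accept=s2; s0-a>s1; s0-b>s1; s1-a>s2; s1-b>s2; s2-a>s0; s2-b>s0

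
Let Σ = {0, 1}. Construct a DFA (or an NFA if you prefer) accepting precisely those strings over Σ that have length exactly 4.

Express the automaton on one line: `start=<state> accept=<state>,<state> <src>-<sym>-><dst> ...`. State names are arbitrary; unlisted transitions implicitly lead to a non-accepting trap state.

We only need to distinguish lengths 0, 1, …, 4, and '>4'. Chain q0 → q1 → q2 → q3 → q4 → q5 on every symbol, with q5 looping. Accepting states: {q4}.
        0   1  
>  q0   q1  q1 
   q1   q2  q2 
   q2   q3  q3 
   q3   q4  q4 
 * q4   q5  q5 
   q5   q5  q5 
(> = start, * = accepting)

start=q0 accept=q4 q0-0->q1 q0-1->q1 q1-0->q2 q1-1->q2 q2-0->q3 q2-1->q3 q3-0->q4 q3-1->q4 q4-0->q5 q4-1->q5 q5-0->q5 q5-1->q5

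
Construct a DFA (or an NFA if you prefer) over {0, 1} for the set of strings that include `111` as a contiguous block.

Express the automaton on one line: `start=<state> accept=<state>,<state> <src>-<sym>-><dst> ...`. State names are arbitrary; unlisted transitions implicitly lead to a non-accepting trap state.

Track how much of `111` has been matched so far: state q0 is no progress, q3 is the absorbing accept state reached once `111` has occurred. Intermediate states record partial matches; on a mismatch, fall back to the longest reusable overlap.
        0   1  
>  q0   q0  q1 
   q1   q0  q2 
   q2   q0  q3 
 * q3   q3  q3 
(> = start, * = accepting)

start=q0 accept=q3 q0-0->q0 q0-1->q1 q1-0->q0 q1-1->q2 q2-0->q0 q2-1->q3 q3-0->q3 q3-1->q3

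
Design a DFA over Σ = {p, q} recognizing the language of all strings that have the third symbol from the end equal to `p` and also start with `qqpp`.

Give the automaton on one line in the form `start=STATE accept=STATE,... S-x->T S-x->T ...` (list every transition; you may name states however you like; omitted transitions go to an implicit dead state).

Build one automaton per condition and run them in lockstep. The first has 15 states tracking the last 3 symbols read; the second has 6 states tracking whether the input so far still matches the prefix `qqpp`. A product state is a pair (one from each), accepting exactly when both do.
24 states suffice.
          p    q  
>  s0     s1   s2 
   s1     s3   s4 
   s2     s5   s6 
   s3     s7   s8 
   s4     s9  s10 
   s5    s11  s12 
   s6    s13  s14 
   s7     s7   s8 
   s8     s9  s10 
   s9    s11  s12 
   s10   s15  s14 
   s11    s7   s8 
   s12    s9  s10 
   s13   s16  s12 
   s14   s15  s14 
   s15   s11  s12 
   s16   s17  s18 
 * s17   s17  s18 
 * s18   s19  s20 
 * s19   s16  s21 
 * s20   s22  s23 
   s21   s19  s20 
   s22   s16  s21 
   s23   s22  s23 
(> = start, * = accepting)

start=s0 accept=s17,s18,s19,s20 s0-p->s1 s0-q->s2 s1-p->s3 s1-q->s4 s2-p->s5 s2-q->s6 s3-p->s7 s3-q->s8 s4-p->s9 s4-q->s10 s5-p->s11 s5-q->s12 s6-p->s13 s6-q->s14 s7-p->s7 s7-q->s8 s8-p->s9 s8-q->s10 s9-p->s11 s9-q->s12 s10-p->s15 s10-q->s14 s11-p->s7 s11-q->s8 s12-p->s9 s12-q->s10 s13-p->s16 s13-q->s12 s14-p->s15 s14-q->s14 s15-p->s11 s15-q->s12 s16-p->s17 s16-q->s18 s17-p->s17 s17-q->s18 s18-p->s19 s18-q->s20 s19-p->s16 s19-q->s21 s20-p->s22 s20-q->s23 s21-p->s19 s21-q->s20 s22-p->s16 s22-q->s21 s23-p->s22 s23-q->s23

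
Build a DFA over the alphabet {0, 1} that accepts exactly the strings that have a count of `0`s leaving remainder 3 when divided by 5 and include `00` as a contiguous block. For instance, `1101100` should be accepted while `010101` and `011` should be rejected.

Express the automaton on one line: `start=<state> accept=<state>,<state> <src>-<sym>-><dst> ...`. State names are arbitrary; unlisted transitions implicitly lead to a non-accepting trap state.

start=s0 accept=s4 s0-0->s1 s0-1->s0 s1-0->s2 s1-1->s3 s2-0->s4 s2-1->s2 s3-0->s5 s3-1->s3 s4-0->s6 s4-1->s4 s5-0->s4 s5-1->s7 s6-0->s8 s6-1->s6 s7-0->s9 s7-1->s7 s8-0->s10 s8-1->s8 s9-0->s6 s9-1->s11 s10-0->s2 s10-1->s10 s11-0->s12 s11-1->s11 s12-0->s8 s12-1->s13 s13-0->s14 s13-1->s13 s14-0->s10 s14-1->s0

Run two small machines in parallel and take their product. The first has 5 states tracking the count of `0`s modulo 5; the second has 3 states tracking whether and how much of `00` has been seen. A product state is a pair (one from each), accepting exactly when both do.
          0    1  
>  s0     s1   s0 
   s1     s2   s3 
   s2     s4   s2 
   s3     s5   s3 
 * s4     s6   s4 
   s5     s4   s7 
   s6     s8   s6 
   s7     s9   s7 
   s8    s10   s8 
   s9     s6  s11 
   s10    s2  s10 
   s11   s12  s11 
   s12    s8  s13 
   s13   s14  s13 
   s14   s10   s0 
(> = start, * = accepting)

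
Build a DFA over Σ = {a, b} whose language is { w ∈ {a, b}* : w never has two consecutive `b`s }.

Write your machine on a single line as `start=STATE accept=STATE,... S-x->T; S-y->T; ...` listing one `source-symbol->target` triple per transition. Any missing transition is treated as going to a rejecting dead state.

start=q0; accept=q0,q1; q0-a->q0; q0-b->q1; q1-a->q0; q1-b->q2; q2-a->q2; q2-b->q2

Track partial matches of the forbidden pattern `bb`. State q2 is a dead state reached once `bb` has occurred; every other state accepts. q0 means no part of `bb` is currently matched.
A 3-state machine:
        a   b  
>* q0   q0  q1 
 * q1   q0  q2 
   q2   q2  q2 
(> = start, * = accepting)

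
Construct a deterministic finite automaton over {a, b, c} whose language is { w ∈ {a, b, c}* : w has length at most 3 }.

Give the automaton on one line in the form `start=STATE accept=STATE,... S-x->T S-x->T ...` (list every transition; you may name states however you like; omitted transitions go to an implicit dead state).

Count input length up to 4: every symbol moves from q0 toward q4, which means 'more than 3' and absorbs. Accept from {q0, q1, q2, q3}.
        a   b   c  
>* q0   q1  q1  q1 
 * q1   q2  q2  q2 
 * q2   q3  q3  q3 
 * q3   q4  q4  q4 
   q4   q4  q4  q4 
(> = start, * = accepting)

start=q0 accept=q0,q1,q2,q3 q0-a->q1 q0-b->q1 q0-c->q1 q1-a->q2 q1-b->q2 q1-c->q2 q2-a->q3 q2-b->q3 q2-c->q3 q3-a->q4 q3-b->q4 q3-c->q4 q4-a->q4 q4-b->q4 q4-c->q4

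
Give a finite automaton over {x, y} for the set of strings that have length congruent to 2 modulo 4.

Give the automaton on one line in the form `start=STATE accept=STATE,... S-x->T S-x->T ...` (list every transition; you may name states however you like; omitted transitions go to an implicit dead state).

start=S0 accept=S2 S0-x->S1 S0-y->S1 S1-x->S2 S1-y->S2 S2-x->S3 S2-y->S3 S3-x->S0 S3-y->S0

Count input length modulo 4: every symbol advances one step around the cycle S0 → S1 → S2 → S3 → S0. Accept at S2.
With 4 states:
        x   y  
>  S0   S1  S1 
   S1   S2  S2 
 * S2   S3  S3 
   S3   S0  S0 
(> = start, * = accepting)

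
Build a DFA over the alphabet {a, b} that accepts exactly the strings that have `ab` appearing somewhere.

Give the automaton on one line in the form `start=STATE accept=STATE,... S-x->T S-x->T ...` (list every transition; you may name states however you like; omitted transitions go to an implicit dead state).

start=s0 accept=s2 s0-a->s1 s0-b->s0 s1-a->s1 s1-b->s2 s2-a->s2 s2-b->s2

Track how much of `ab` has been matched so far: state s0 is no progress, s2 is the absorbing accept state reached once `ab` has occurred. Intermediate states record partial matches; on a mismatch, fall back to the longest reusable overlap.
        a   b  
>  s0   s1  s0 
   s1   s1  s2 
 * s2   s2  s2 
(> = start, * = accepting)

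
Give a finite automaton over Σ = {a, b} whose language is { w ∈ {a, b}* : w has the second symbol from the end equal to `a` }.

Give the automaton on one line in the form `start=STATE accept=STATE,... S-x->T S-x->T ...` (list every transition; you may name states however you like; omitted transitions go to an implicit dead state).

start=q0 accept=q3,q4 q0-a->q1 q0-b->q2 q1-a->q3 q1-b->q4 q2-a->q5 q2-b->q6 q3-a->q3 q3-b->q4 q4-a->q5 q4-b->q6 q5-a->q3 q5-b->q4 q6-a->q5 q6-b->q6

A DFA must remember the last 2 symbols (since which symbol is second-to-last isn't known until the input ends). Use one state per possible window of the last ≤2 symbols; accept from those whose window starts with `a`.
With 7 states:
        a   b  
>  q0   q1  q2 
   q1   q3  q4 
   q2   q5  q6 
 * q3   q3  q4 
 * q4   q5  q6 
   q5   q3  q4 
   q6   q5  q6 
(> = start, * = accepting)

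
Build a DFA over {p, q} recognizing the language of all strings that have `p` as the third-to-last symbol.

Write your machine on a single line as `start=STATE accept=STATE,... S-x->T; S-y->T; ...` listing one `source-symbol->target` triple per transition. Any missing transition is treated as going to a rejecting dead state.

start=s0; accept=s7,s8,s9,s10; s0-p->s1; s0-q->s2; s1-p->s3; s1-q->s4; s2-p->s5; s2-q->s6; s3-p->s7; s3-q->s8; s4-p->s9; s4-q->s10; s5-p->s11; s5-q->s12; s6-p->s13; s6-q->s14; s7-p->s7; s7-q->s8; s8-p->s9; s8-q->s10; s9-p->s11; s9-q->s12; s10-p->s13; s10-q->s14; s11-p->s7; s11-q->s8; s12-p->s9; s12-q->s10; s13-p->s11; s13-q->s12; s14-p->s13; s14-q->s14

A DFA must remember the last 3 symbols (since which symbol is third-to-last isn't known until the input ends). Use one state per possible window of the last ≤3 symbols; accept from those whose window starts with `p`.
A 15-state machine:
          p    q  
>  s0     s1   s2 
   s1     s3   s4 
   s2     s5   s6 
   s3     s7   s8 
   s4     s9  s10 
   s5    s11  s12 
   s6    s13  s14 
 * s7     s7   s8 
 * s8     s9  s10 
 * s9    s11  s12 
 * s10   s13  s14 
   s11    s7   s8 
   s12    s9  s10 
   s13   s11  s12 
   s14   s13  s14 
(> = start, * = accepting)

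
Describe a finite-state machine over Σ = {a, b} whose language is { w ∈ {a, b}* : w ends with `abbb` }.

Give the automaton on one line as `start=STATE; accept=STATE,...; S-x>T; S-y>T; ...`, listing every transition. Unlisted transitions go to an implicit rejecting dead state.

start=q0; accept=q4; q0-a>q1; q0-b>q0; q1-a>q1; q1-b>q2; q2-a>q1; q2-b>q3; q3-a>q1; q3-b>q4; q4-a>q1; q4-b>q0

Remember how much of `abbb` the current input suffix matches. State q0 means no match yet; q1 means the last symbol is `a`; q2 means the last 2 symbols are `ab`; q3 means the last 3 symbols are `abb`; q4 means the last 4 symbols are `abbb`. Only q4 accepts. On a mismatch, fall back to the longest proper suffix that is still a prefix of `abbb`.
5 states suffice.
        a   b  
>  q0   q1  q0 
   q1   q1  q2 
   q2   q1  q3 
   q3   q1  q4 
 * q4   q1  q0 
(> = start, * = accepting)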